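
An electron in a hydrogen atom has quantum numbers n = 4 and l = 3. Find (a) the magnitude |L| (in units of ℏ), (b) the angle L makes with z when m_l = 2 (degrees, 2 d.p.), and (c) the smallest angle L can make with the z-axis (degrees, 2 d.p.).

|L| = 2√3 ℏ ≈ 3.464ℏ; θ(m_l=2) ≈ 54.74°; θ_min ≈ 30.00°

|L| = ℏ√(3·4) = 2√3 ℏ ≈ 3.464ℏ.
For m_l = 2: cos θ = 2/√12, θ ≈ 54.74°.
cos θ_min = 3/√12, so θ_min ≈ 30.00°.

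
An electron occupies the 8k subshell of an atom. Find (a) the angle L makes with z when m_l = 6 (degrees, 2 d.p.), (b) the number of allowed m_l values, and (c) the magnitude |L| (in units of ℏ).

The 8k subshell has l = 7.
For m_l = 6: cos θ = 6/√56, θ ≈ 36.70°.
There are 2l+1 = 15 values of m_l.
|L| = ℏ√(7·8) = 2√14 ℏ ≈ 7.483ℏ.

θ(m_l=6) ≈ 36.70°; 15 values; |L| = 2√14 ℏ ≈ 7.483ℏ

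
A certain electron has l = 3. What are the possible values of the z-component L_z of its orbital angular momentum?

L_z ∈ {−3ℏ, −2ℏ, −ℏ, 0, ℏ, 2ℏ, 3ℏ}

L_z = m_l ℏ with m_l ranging from −l to +l in integer steps.
For l = 3: m_l ∈ {-3, -2, -1, 0, 1, 2, 3}.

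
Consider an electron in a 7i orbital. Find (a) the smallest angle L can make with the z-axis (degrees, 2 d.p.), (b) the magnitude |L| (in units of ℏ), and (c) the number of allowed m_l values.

θ_min ≈ 22.21°; |L| = √42 ℏ ≈ 6.481ℏ; 13 values

7i means n = 7, l = 6.
cos θ_min = 6/√42, so θ_min ≈ 22.21°.
|L| = ℏ√(6·7) = √42 ℏ ≈ 6.481ℏ.
There are 2l+1 = 13 values of m_l.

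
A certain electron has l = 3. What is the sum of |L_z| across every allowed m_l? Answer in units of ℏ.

The allowed m_l values are -3, -2, -1, 0, 1, 2, 3.
Σ|m_l| = 2(1+2+…+3) = 12.

Σ|L_z| = 12 ℏ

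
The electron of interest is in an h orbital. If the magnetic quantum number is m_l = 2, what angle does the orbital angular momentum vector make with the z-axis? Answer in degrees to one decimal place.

An h state has l = 5.
|L|² = l(l+1)ℏ² = 30ℏ², so |L| = √30 ℏ.
L_z = m_l ℏ = 2ℏ.
cos θ = L_z/|L| = 2/√30, so θ ≈ 68.6°.

θ ≈ 68.6°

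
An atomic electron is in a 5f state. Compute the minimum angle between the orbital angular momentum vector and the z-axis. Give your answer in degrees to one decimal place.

θ_min ≈ 30.0°

For 5f, l = 3.
|L|² = l(l+1)ℏ² = 12ℏ², so |L| = 2√3 ℏ.
The smallest angle corresponds to the largest L_z, i.e. m_l = l = 3, giving L_z = 3ℏ.
cos θ_min = 3/√12, so θ_min ≈ 30.0°.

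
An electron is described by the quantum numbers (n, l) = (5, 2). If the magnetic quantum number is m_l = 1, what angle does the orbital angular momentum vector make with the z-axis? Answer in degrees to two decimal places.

θ ≈ 65.91°

|L|² = l(l+1)ℏ² = 6ℏ², so |L| = √6 ℏ.
L_z = m_l ℏ = 1ℏ.
cos θ = L_z/|L| = 1/√6, so θ ≈ 65.91°.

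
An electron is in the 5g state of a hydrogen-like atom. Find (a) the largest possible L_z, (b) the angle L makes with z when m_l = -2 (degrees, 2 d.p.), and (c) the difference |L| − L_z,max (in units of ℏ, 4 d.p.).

L_z,max = 4ℏ; θ(m_l=-2) ≈ 116.57°; |L|−L_z,max ≈ 0.4721ℏ

5g means n = 5, l = 4.
L_z,max = lℏ = 4ℏ.
For m_l = -2: cos θ = -2/√20, θ ≈ 116.57°.
|L| − L_z,max = (2√5 − 4)ℏ ≈ 0.4721ℏ.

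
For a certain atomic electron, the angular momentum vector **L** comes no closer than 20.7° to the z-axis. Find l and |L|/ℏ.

At minimum angle, m_l = l, so cos θ = l/√(l(l+1)); cos²θ = l/(l+1) = 0.8751.
Solving: l = 7.
Then |L| = ℏ√(7·8) = 2√14 ℏ.

l = 7, |L| = 2√14 ℏ ≈ 7.483ℏ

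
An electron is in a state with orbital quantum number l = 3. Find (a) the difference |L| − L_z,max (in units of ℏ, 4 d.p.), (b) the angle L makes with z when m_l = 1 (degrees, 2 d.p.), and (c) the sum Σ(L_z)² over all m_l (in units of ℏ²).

|L| − L_z,max = (2√3 − 3)ℏ ≈ 0.4641ℏ.
For m_l = 1: cos θ = 1/√12, θ ≈ 73.22°.
Σ m_l² = 28, so Σ(L_z)² = 28 ℏ².

|L|−L_z,max ≈ 0.4641ℏ; θ(m_l=1) ≈ 73.22°; Σ(L_z)² = 28 ℏ²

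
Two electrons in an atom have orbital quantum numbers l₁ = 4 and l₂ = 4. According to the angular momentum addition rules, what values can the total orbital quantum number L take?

L = 0, 1, 2, 3, 4, 5, 6, 7, 8

L runs from |4 − 4| = 0 to 4 + 4 = 8.
Allowed values: L = 0, 1, 2, 3, 4, 5, 6, 7, 8.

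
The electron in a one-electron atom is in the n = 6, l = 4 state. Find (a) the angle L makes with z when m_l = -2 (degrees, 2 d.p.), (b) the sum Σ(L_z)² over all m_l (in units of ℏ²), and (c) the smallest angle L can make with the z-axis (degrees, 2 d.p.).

θ(m_l=-2) ≈ 116.57°; Σ(L_z)² = 60 ℏ²; θ_min ≈ 26.57°

For m_l = -2: cos θ = -2/√20, θ ≈ 116.57°.
Σ m_l² = 60, so Σ(L_z)² = 60 ℏ².
cos θ_min = 4/√20, so θ_min ≈ 26.57°.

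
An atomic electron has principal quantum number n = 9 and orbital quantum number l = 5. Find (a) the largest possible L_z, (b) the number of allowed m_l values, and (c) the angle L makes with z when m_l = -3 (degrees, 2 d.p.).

L_z,max = 5ℏ; 11 values; θ(m_l=-3) ≈ 123.21°

L_z,max = lℏ = 5ℏ.
There are 2l+1 = 11 values of m_l.
For m_l = -3: cos θ = -3/√30, θ ≈ 123.21°.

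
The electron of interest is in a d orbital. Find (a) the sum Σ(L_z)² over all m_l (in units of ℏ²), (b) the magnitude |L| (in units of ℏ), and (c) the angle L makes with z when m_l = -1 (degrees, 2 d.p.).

Σ(L_z)² = 10 ℏ²; |L| = √6 ℏ ≈ 2.449ℏ; θ(m_l=-1) ≈ 114.09°

D corresponds to l = 2.
Σ m_l² = 10, so Σ(L_z)² = 10 ℏ².
|L| = ℏ√(2·3) = √6 ℏ ≈ 2.449ℏ.
For m_l = -1: cos θ = -1/√6, θ ≈ 114.09°.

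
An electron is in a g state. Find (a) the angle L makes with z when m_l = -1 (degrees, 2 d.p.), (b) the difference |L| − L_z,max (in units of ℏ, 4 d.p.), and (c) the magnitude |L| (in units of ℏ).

A g state has l = 4.
For m_l = -1: cos θ = -1/√20, θ ≈ 102.92°.
|L| − L_z,max = (2√5 − 4)ℏ ≈ 0.4721ℏ.
|L| = ℏ√(4·5) = 2√5 ℏ ≈ 4.472ℏ.

θ(m_l=-1) ≈ 102.92°; |L|−L_z,max ≈ 0.4721ℏ; |L| = 2√5 ℏ ≈ 4.472ℏ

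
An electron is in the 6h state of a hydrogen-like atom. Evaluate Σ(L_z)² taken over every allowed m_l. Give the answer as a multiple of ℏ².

The 6h subshell has l = 5.
m_l runs from −5 to 5, i.e. {-5, -4, -3, -2, -1, 0, 1, 2, 3, 4, 5}.
Σ m_l² = l(l+1)(2l+1)/3 = 5·6·11/3 = 110.

Σ(L_z)² = 110 ℏ²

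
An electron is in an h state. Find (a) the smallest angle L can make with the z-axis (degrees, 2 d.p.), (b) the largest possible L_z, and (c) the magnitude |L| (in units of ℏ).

The letter h corresponds to l = 5.
cos θ_min = 5/√30, so θ_min ≈ 24.09°.
L_z,max = lℏ = 5ℏ.
|L| = ℏ√(5·6) = √30 ℏ ≈ 5.477ℏ.

θ_min ≈ 24.09°; L_z,max = 5ℏ; |L| = √30 ℏ ≈ 5.477ℏ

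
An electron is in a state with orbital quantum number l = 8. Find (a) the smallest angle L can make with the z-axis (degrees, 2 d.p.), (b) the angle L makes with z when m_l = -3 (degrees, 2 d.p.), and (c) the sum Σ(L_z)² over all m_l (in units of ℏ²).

θ_min ≈ 19.47°; θ(m_l=-3) ≈ 110.70°; Σ(L_z)² = 408 ℏ²

cos θ_min = 8/√72, so θ_min ≈ 19.47°.
For m_l = -3: cos θ = -3/√72, θ ≈ 110.70°.
Σ m_l² = 408, so Σ(L_z)² = 408 ℏ².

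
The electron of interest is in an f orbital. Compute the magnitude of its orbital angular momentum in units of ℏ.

For an f orbital, l = 3.
|L| = ℏ√(l(l+1)) = ℏ√(3·4) = 2√3 ℏ

|L| = 2√3 ℏ ≈ 3.464ℏ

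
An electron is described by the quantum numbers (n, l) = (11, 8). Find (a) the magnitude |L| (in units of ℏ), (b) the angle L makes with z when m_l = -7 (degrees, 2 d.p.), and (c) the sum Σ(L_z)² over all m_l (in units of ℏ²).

|L| = 6√2 ℏ ≈ 8.485ℏ; θ(m_l=-7) ≈ 145.58°; Σ(L_z)² = 408 ℏ²

|L| = ℏ√(8·9) = 6√2 ℏ ≈ 8.485ℏ.
For m_l = -7: cos θ = -7/√72, θ ≈ 145.58°.
Σ m_l² = 408, so Σ(L_z)² = 408 ℏ².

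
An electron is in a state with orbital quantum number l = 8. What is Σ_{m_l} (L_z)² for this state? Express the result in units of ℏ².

Σ(L_z)² = 408 ℏ²

m_l runs from −8 to 8, i.e. {-8, -7, -6, -5, -4, -3, -2, -1, 0, 1, 2, 3, 4, 5, 6, 7, 8}.
Σ m_l² = 2·(1 + 4 + 9 + 16 + 25 + 36 + 49 + 64) = 408.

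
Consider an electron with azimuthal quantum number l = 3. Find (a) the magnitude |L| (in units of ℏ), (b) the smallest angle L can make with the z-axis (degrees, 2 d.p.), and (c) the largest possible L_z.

|L| = ℏ√(3·4) = 2√3 ℏ ≈ 3.464ℏ.
cos θ_min = 3/√12, so θ_min ≈ 30.00°.
L_z,max = lℏ = 3ℏ.

|L| = 2√3 ℏ ≈ 3.464ℏ; θ_min ≈ 30.00°; L_z,max = 3ℏ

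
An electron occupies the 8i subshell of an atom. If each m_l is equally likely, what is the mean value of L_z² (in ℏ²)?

8i means n = 8, l = 6.
m_l ∈ {-6, -5, -4, -3, -2, -1, 0, 1, 2, 3, 4, 5, 6}.
Average of L_z² over 13 states: 182/13 ℏ² = 14 ℏ².

⟨L_z²⟩ = 14 ℏ²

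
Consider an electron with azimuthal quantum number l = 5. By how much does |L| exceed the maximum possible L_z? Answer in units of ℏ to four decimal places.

|L| = √30 ℏ ≈ 5.4772ℏ, while L_z,max = lℏ = 5ℏ.
The difference is (√30 − 5)ℏ ≈ 0.4772ℏ.

|L| − L_z,max ≈ 0.4772ℏ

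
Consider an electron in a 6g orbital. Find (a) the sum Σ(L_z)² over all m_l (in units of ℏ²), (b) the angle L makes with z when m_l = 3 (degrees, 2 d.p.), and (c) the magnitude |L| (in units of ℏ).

Σ(L_z)² = 60 ℏ²; θ(m_l=3) ≈ 47.87°; |L| = 2√5 ℏ ≈ 4.472ℏ

The 6g subshell has l = 4.
Σ m_l² = 60, so Σ(L_z)² = 60 ℏ².
For m_l = 3: cos θ = 3/√20, θ ≈ 47.87°.
|L| = ℏ√(4·5) = 2√5 ℏ ≈ 4.472ℏ.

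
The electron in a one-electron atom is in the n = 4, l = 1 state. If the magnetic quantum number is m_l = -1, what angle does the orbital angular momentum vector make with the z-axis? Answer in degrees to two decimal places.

θ ≈ 135.00°

|L| = √(l(l+1)) ℏ = √2 ℏ.
L_z = m_l ℏ = −1ℏ.
cos θ = L_z/|L| = -1/√2, so θ ≈ 135.00°.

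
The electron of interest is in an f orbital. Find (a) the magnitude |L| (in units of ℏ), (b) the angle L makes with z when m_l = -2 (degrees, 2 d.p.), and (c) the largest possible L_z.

For an f orbital, l = 3.
|L| = ℏ√(3·4) = 2√3 ℏ ≈ 3.464ℏ.
For m_l = -2: cos θ = -2/√12, θ ≈ 125.26°.
L_z,max = lℏ = 3ℏ.

|L| = 2√3 ℏ ≈ 3.464ℏ; θ(m_l=-2) ≈ 125.26°; L_z,max = 3ℏ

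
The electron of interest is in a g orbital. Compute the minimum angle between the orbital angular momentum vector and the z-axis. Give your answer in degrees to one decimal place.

For a g orbital, l = 4.
|L| = √(l(l+1)) ℏ = 2√5 ℏ.
The smallest angle corresponds to the largest L_z, i.e. m_l = l = 4, giving L_z = 4ℏ.
cos θ_min = 4/√20, so θ_min ≈ 26.6°.

θ_min ≈ 26.6°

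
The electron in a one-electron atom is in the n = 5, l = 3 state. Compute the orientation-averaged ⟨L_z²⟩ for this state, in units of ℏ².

⟨L_z²⟩ = 4 ℏ²

m_l runs from −3 to 3, i.e. {-3, -2, -1, 0, 1, 2, 3}.
⟨L_z²⟩ = ℏ²·l(l+1)/3 = 4ℏ².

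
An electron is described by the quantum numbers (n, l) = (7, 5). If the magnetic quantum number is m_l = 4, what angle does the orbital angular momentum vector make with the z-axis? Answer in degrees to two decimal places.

|L|² = l(l+1)ℏ² = 30ℏ², so |L| = √30 ℏ.
L_z = m_l ℏ = 4ℏ.
cos θ = L_z/|L| = 4/√30, so θ ≈ 43.09°.

θ ≈ 43.09°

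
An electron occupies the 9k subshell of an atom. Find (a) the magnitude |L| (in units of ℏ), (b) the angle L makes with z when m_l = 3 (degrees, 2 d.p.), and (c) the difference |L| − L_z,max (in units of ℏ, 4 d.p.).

|L| = 2√14 ℏ ≈ 7.483ℏ; θ(m_l=3) ≈ 66.37°; |L|−L_z,max ≈ 0.4833ℏ

9k means n = 9, l = 7.
|L| = ℏ√(7·8) = 2√14 ℏ ≈ 7.483ℏ.
For m_l = 3: cos θ = 3/√56, θ ≈ 66.37°.
|L| − L_z,max = (2√14 − 7)ℏ ≈ 0.4833ℏ.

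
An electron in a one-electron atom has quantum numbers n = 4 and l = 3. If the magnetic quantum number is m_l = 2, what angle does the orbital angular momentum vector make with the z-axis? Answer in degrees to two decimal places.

|L| = √(l(l+1)) ℏ = 2√3 ℏ.
L_z = m_l ℏ = 2ℏ.
cos θ = L_z/|L| = 2/√12, so θ ≈ 54.74°.

θ ≈ 54.74°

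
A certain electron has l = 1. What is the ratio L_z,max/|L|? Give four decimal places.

|L| = √2 ℏ ≈ 1.4142ℏ, while L_z,max = lℏ = 1ℏ.
L_z,max/|L| = 1/√2 = 0.7071.

L_z,max/|L| = 0.7071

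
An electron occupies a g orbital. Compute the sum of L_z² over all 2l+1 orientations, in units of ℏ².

Σ(L_z)² = 60 ℏ²

For a g orbital, l = 4.
The allowed m_l values are -4, -3, -2, -1, 0, 1, 2, 3, 4.
Σ m_l² = l(l+1)(2l+1)/3 = 4·5·9/3 = 60.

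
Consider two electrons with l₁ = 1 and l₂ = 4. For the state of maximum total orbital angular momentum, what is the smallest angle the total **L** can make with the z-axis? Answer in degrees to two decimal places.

By the triangle rule, |l₁ − l₂| ≤ L ≤ l₁ + l₂.
L ∈ {3, 4, 5}.
The maximum is L = 5, with |L_tot| = ℏ√(5·6) = √30 ℏ.
The minimum angle with z is arccos(5/√30) ≈ 24.09°.

θ_min ≈ 24.09°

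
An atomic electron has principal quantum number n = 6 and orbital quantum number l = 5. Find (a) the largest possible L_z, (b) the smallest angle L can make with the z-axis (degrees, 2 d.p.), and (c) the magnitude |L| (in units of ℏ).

L_z,max = lℏ = 5ℏ.
cos θ_min = 5/√30, so θ_min ≈ 24.09°.
|L| = ℏ√(5·6) = √30 ℏ ≈ 5.477ℏ.

L_z,max = 5ℏ; θ_min ≈ 24.09°; |L| = √30 ℏ ≈ 5.477ℏ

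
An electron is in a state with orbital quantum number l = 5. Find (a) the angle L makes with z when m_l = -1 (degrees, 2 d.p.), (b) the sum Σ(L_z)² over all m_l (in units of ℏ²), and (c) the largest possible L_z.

θ(m_l=-1) ≈ 100.52°; Σ(L_z)² = 110 ℏ²; L_z,max = 5ℏ

For m_l = -1: cos θ = -1/√30, θ ≈ 100.52°.
Σ m_l² = 110, so Σ(L_z)² = 110 ℏ².
L_z,max = lℏ = 5ℏ.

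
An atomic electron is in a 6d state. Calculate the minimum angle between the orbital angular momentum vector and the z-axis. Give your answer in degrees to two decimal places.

For 6d, l = 2.
|L| = √(l(l+1)) ℏ = √6 ℏ.
The smallest angle corresponds to the largest L_z, i.e. m_l = l = 2, giving L_z = 2ℏ.
cos θ_min = 2/√6, so θ_min ≈ 35.26°.

θ_min ≈ 35.26°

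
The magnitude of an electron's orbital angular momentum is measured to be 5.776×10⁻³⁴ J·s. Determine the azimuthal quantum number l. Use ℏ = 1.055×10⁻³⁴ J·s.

l = 5

Dividing by ℏ: |L|/ℏ ≈ 5.475.
(|L|/ℏ)² = l(l+1) ≈ 29.97 ⇒ l = 5.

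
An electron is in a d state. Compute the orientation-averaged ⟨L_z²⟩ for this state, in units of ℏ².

⟨L_z²⟩ = 2 ℏ²

The letter d corresponds to l = 2.
m_l ∈ {-2, -1, 0, 1, 2}.
Average of L_z² over 5 states: 10/5 ℏ² = 2 ℏ².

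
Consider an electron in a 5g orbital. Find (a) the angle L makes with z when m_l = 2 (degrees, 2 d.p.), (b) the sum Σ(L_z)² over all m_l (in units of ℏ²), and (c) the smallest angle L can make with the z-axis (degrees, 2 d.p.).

5g means n = 5, l = 4.
For m_l = 2: cos θ = 2/√20, θ ≈ 63.43°.
Σ m_l² = 60, so Σ(L_z)² = 60 ℏ².
cos θ_min = 4/√20, so θ_min ≈ 26.57°.

θ(m_l=2) ≈ 63.43°; Σ(L_z)² = 60 ℏ²; θ_min ≈ 26.57°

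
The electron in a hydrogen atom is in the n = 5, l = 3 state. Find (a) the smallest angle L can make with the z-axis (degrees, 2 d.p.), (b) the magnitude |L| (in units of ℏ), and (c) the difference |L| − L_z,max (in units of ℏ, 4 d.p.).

cos θ_min = 3/√12, so θ_min ≈ 30.00°.
|L| = ℏ√(3·4) = 2√3 ℏ ≈ 3.464ℏ.
|L| − L_z,max = (2√3 − 3)ℏ ≈ 0.4641ℏ.

θ_min ≈ 30.00°; |L| = 2√3 ℏ ≈ 3.464ℏ; |L|−L_z,max ≈ 0.4641ℏ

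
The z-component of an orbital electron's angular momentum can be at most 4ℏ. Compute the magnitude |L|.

|L| = 2√5 ℏ ≈ 4.472ℏ

Since max m_l = l, l = 4.
|L| = ℏ√(l(l+1)) = 2√5 ℏ.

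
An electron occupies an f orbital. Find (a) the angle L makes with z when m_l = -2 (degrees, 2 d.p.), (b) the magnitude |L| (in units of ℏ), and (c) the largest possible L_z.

θ(m_l=-2) ≈ 125.26°; |L| = 2√3 ℏ ≈ 3.464ℏ; L_z,max = 3ℏ

The letter f corresponds to l = 3.
For m_l = -2: cos θ = -2/√12, θ ≈ 125.26°.
|L| = ℏ√(3·4) = 2√3 ℏ ≈ 3.464ℏ.
L_z,max = lℏ = 3ℏ.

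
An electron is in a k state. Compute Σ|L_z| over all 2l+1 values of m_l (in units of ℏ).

Σ|L_z| = 56 ℏ

The letter k corresponds to l = 7.
m_l ∈ {-7, -6, -5, -4, -3, -2, -1, 0, 1, 2, 3, 4, 5, 6, 7}.
Σ|m_l| = l(l+1) = 56.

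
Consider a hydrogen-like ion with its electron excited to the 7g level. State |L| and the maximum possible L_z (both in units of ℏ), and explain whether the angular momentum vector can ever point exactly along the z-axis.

The 7g level has l = 4.
|L| = 2√5 ℏ ≈ 4.4721ℏ, while L_z,max = lℏ = 4ℏ.
Since |L| > L_z,max, the vector can never point exactly along z; the closest it comes is θ_min = arccos(4/√20) ≈ 26.6°.

No: L_z,max = 4ℏ < |L| = 2√5 ℏ ≈ 4.472ℏ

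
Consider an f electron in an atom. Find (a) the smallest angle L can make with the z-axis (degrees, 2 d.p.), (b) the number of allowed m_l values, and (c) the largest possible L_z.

θ_min ≈ 30.00°; 7 values; L_z,max = 3ℏ

For an f orbital, l = 3.
cos θ_min = 3/√12, so θ_min ≈ 30.00°.
There are 2l+1 = 7 values of m_l.
L_z,max = lℏ = 3ℏ.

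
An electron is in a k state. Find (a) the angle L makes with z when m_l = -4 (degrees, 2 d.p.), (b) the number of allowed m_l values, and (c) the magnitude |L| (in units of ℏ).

θ(m_l=-4) ≈ 122.31°; 15 values; |L| = 2√14 ℏ ≈ 7.483ℏ

K corresponds to l = 7.
For m_l = -4: cos θ = -4/√56, θ ≈ 122.31°.
There are 2l+1 = 15 values of m_l.
|L| = ℏ√(7·8) = 2√14 ℏ ≈ 7.483ℏ.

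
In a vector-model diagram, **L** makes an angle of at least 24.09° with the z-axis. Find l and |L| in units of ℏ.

cos²θ_min = l/(l+1) = 0.8334.
Solving: l = 5.
Then |L| = ℏ√(5·6) = √30 ℏ.

l = 5, |L| = √30 ℏ ≈ 5.477ℏ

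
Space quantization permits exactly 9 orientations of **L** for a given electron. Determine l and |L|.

l = 4, |L| = 2√5 ℏ ≈ 4.472ℏ

Since there are 2l+1 = 9 values of m_l, l = 4.
|L| = ℏ√(l(l+1)) = ℏ√(4·5) = 2√5 ℏ.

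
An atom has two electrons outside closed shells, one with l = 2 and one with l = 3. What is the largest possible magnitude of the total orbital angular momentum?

Angular momentum addition gives L = |l₁ − l₂|, …, l₁ + l₂.
So L can be 1, 2, 3, 4, 5.
The largest magnitude corresponds to L = 5: |L_tot| = ℏ√(5·6) = √30 ℏ.

|L_tot|_max = √30 ℏ ≈ 5.477ℏ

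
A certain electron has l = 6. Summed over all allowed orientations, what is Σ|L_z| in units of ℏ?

Σ|L_z| = 42 ℏ

m_l runs from −6 to 6, i.e. {-6, -5, -4, -3, -2, -1, 0, 1, 2, 3, 4, 5, 6}.
Σ|m_l| = 2·6(6+1)/2 = 42.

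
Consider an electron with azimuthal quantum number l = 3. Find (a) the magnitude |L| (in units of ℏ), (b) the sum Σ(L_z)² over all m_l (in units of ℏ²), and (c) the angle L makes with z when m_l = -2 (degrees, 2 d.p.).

|L| = ℏ√(3·4) = 2√3 ℏ ≈ 3.464ℏ.
Σ m_l² = 28, so Σ(L_z)² = 28 ℏ².
For m_l = -2: cos θ = -2/√12, θ ≈ 125.26°.

|L| = 2√3 ℏ ≈ 3.464ℏ; Σ(L_z)² = 28 ℏ²; θ(m_l=-2) ≈ 125.26°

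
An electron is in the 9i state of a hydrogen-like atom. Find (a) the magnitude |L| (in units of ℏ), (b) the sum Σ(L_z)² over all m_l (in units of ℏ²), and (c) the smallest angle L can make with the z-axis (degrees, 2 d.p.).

9i means n = 9, l = 6.
|L| = ℏ√(6·7) = √42 ℏ ≈ 6.481ℏ.
Σ m_l² = 182, so Σ(L_z)² = 182 ℏ².
cos θ_min = 6/√42, so θ_min ≈ 22.21°.

|L| = √42 ℏ ≈ 6.481ℏ; Σ(L_z)² = 182 ℏ²; θ_min ≈ 22.21°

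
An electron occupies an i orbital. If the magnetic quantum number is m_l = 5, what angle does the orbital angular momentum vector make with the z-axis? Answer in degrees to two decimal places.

For an i orbital, l = 6.
|L|² = l(l+1)ℏ² = 42ℏ², so |L| = √42 ℏ.
L_z = m_l ℏ = 5ℏ.
cos θ = L_z/|L| = 5/√42, so θ ≈ 39.51°.

θ ≈ 39.51°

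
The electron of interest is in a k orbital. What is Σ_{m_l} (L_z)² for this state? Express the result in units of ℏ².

The letter k corresponds to l = 7.
m_l ∈ {-7, -6, -5, -4, -3, -2, -1, 0, 1, 2, 3, 4, 5, 6, 7}.
Summing m² from −7 to 7: Σ m_l² = 280.

Σ(L_z)² = 280 ℏ²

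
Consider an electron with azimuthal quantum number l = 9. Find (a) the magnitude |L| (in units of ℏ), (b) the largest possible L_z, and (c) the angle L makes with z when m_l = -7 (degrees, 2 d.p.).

|L| = 3√10 ℏ ≈ 9.487ℏ; L_z,max = 9ℏ; θ(m_l=-7) ≈ 137.55°

|L| = ℏ√(9·10) = 3√10 ℏ ≈ 9.487ℏ.
L_z,max = lℏ = 9ℏ.
For m_l = -7: cos θ = -7/√90, θ ≈ 137.55°.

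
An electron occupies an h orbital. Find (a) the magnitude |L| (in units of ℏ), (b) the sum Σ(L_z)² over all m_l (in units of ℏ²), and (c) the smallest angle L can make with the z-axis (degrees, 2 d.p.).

The letter h corresponds to l = 5.
|L| = ℏ√(5·6) = √30 ℏ ≈ 5.477ℏ.
Σ m_l² = 110, so Σ(L_z)² = 110 ℏ².
cos θ_min = 5/√30, so θ_min ≈ 24.09°.

|L| = √30 ℏ ≈ 5.477ℏ; Σ(L_z)² = 110 ℏ²; θ_min ≈ 24.09°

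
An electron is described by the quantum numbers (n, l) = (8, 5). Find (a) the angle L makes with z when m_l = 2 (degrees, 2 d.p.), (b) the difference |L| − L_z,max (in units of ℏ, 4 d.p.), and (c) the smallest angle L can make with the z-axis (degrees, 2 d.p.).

For m_l = 2: cos θ = 2/√30, θ ≈ 68.58°.
|L| − L_z,max = (√30 − 5)ℏ ≈ 0.4772ℏ.
cos θ_min = 5/√30, so θ_min ≈ 24.09°.

θ(m_l=2) ≈ 68.58°; |L|−L_z,max ≈ 0.4772ℏ; θ_min ≈ 24.09°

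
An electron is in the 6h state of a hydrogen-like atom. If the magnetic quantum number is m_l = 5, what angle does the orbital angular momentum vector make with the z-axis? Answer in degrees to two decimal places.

The 6h subshell has l = 5.
|L| = ℏ√(l(l+1)) = √30 ℏ.
L_z = m_l ℏ = 5ℏ.
cos θ = L_z/|L| = 5/√30, so θ ≈ 24.09°.

θ ≈ 24.09°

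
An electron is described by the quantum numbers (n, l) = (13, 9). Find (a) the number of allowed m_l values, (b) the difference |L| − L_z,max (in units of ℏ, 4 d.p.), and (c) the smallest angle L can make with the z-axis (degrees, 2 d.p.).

19 values; |L|−L_z,max ≈ 0.4868ℏ; θ_min ≈ 18.43°

There are 2l+1 = 19 values of m_l.
|L| − L_z,max = (3√10 − 9)ℏ ≈ 0.4868ℏ.
cos θ_min = 9/√90, so θ_min ≈ 18.43°.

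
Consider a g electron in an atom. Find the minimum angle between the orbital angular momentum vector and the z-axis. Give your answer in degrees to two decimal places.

θ_min ≈ 26.57°

The letter g corresponds to l = 4.
|L| = √(l(l+1)) ℏ = 2√5 ℏ.
The smallest angle corresponds to the largest L_z, i.e. m_l = l = 4, giving L_z = 4ℏ.
cos θ_min = 4/√20, so θ_min ≈ 26.57°.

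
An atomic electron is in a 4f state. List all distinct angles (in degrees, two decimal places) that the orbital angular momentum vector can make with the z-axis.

For 4f, l = 3.
|L|² = l(l+1)ℏ² = 12ℏ², so |L| = 2√3 ℏ.
cos θ = m_l/√12 for each m_l ∈ {-3, -2, -1, 0, 1, 2, 3}.

θ ∈ {30.00°, 54.74°, 73.22°, 90.00°, 106.78°, 125.26°, 150.00°}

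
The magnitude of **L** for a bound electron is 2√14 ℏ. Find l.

|L| = ℏ√(l(l+1)), so l(l+1) = 56.
The positive root is l = 7.

l = 7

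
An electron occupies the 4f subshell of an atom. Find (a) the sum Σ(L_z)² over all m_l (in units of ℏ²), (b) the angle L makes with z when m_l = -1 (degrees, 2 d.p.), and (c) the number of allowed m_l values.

Σ(L_z)² = 28 ℏ²; θ(m_l=-1) ≈ 106.78°; 7 values

For 4f, l = 3.
Σ m_l² = 28, so Σ(L_z)² = 28 ℏ².
For m_l = -1: cos θ = -1/√12, θ ≈ 106.78°.
There are 2l+1 = 7 values of m_l.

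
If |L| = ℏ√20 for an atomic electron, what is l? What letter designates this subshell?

l = 4 (g orbital)

|L| = ℏ√(l(l+1)), so l(l+1) = 20.
l² + l − 20 = 0 ⇒ l = 4.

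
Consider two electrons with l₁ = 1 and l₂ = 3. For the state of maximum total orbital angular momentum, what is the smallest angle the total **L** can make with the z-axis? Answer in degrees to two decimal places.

θ_min ≈ 26.57°

Angular momentum addition gives L = |l₁ − l₂|, …, l₁ + l₂.
So L can be 2, 3, 4.
The maximum is L = 4, with |L_tot| = ℏ√(4·5) = 2√5 ℏ.
The minimum angle with z is arccos(4/√20) ≈ 26.57°.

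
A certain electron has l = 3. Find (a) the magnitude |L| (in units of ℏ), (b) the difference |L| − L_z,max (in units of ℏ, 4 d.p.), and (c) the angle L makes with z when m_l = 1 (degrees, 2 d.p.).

|L| = 2√3 ℏ ≈ 3.464ℏ; |L|−L_z,max ≈ 0.4641ℏ; θ(m_l=1) ≈ 73.22°

|L| = ℏ√(3·4) = 2√3 ℏ ≈ 3.464ℏ.
|L| − L_z,max = (2√3 − 3)ℏ ≈ 0.4641ℏ.
For m_l = 1: cos θ = 1/√12, θ ≈ 73.22°.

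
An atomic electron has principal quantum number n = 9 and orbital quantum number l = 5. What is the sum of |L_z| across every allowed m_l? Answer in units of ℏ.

m_l runs from −5 to 5, i.e. {-5, -4, -3, -2, -1, 0, 1, 2, 3, 4, 5}.
Σ|m_l| = 2(1+2+…+5) = 30.

Σ|L_z| = 30 ℏ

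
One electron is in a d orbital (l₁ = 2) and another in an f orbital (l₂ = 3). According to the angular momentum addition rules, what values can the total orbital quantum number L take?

Angular momentum addition gives L = |l₁ − l₂|, …, l₁ + l₂.
Allowed values: L = 1, 2, 3, 4, 5.

L = 1, 2, 3, 4, 5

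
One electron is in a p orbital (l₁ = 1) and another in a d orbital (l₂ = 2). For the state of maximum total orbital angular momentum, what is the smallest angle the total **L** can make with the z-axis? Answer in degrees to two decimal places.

θ_min ≈ 30.00°

L runs from |1 − 2| = 1 to 1 + 2 = 3.
L ∈ {1, 2, 3}.
The maximum is L = 3, with |L_tot| = ℏ√(3·4) = 2√3 ℏ.
The minimum angle with z is arccos(3/√12) ≈ 30.00°.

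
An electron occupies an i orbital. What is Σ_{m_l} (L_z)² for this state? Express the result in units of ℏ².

Σ(L_z)² = 182 ℏ²

The letter i corresponds to l = 6.
m_l ∈ {-6, -5, -4, -3, -2, -1, 0, 1, 2, 3, 4, 5, 6}.
Σ m_l² = l(l+1)(2l+1)/3 = 6·7·13/3 = 182.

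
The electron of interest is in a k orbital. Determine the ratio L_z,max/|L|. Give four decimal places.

A k state has l = 7.
|L| = 2√14 ℏ ≈ 7.4833ℏ, while L_z,max = lℏ = 7ℏ.
L_z,max/|L| = 7/√56 = 0.9354.

L_z,max/|L| = 0.9354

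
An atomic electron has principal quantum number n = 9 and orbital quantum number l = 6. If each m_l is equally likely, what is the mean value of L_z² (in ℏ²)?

m_l ∈ {-6, -5, -4, -3, -2, -1, 0, 1, 2, 3, 4, 5, 6}.
⟨L_z²⟩ = ℏ²·(Σ m_l²)/(2l+1) = ℏ²·182/13 = 14ℏ².

⟨L_z²⟩ = 14 ℏ²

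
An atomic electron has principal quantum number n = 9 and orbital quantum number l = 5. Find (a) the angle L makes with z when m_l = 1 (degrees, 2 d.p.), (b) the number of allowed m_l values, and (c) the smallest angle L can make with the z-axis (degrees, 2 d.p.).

For m_l = 1: cos θ = 1/√30, θ ≈ 79.48°.
There are 2l+1 = 11 values of m_l.
cos θ_min = 5/√30, so θ_min ≈ 24.09°.

θ(m_l=1) ≈ 79.48°; 11 values; θ_min ≈ 24.09°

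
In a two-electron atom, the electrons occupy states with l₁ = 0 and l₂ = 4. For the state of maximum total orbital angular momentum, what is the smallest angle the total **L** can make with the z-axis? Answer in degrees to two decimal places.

By the triangle rule, |l₁ − l₂| ≤ L ≤ l₁ + l₂.
So L can be 4.
The maximum is L = 4, with |L_tot| = ℏ√(4·5) = 2√5 ℏ.
The minimum angle with z is arccos(4/√20) ≈ 26.57°.

θ_min ≈ 26.57°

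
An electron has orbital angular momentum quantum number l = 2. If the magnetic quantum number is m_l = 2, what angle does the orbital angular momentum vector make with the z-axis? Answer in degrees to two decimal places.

|L| = √(l(l+1)) ℏ = √6 ℏ.
L_z = m_l ℏ = 2ℏ.
cos θ = L_z/|L| = 2/√6, so θ ≈ 35.26°.

θ ≈ 35.26°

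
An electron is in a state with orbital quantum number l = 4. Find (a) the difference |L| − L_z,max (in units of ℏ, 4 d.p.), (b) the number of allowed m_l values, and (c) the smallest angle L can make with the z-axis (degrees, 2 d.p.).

|L| − L_z,max = (2√5 − 4)ℏ ≈ 0.4721ℏ.
There are 2l+1 = 9 values of m_l.
cos θ_min = 4/√20, so θ_min ≈ 26.57°.

|L|−L_z,max ≈ 0.4721ℏ; 9 values; θ_min ≈ 26.57°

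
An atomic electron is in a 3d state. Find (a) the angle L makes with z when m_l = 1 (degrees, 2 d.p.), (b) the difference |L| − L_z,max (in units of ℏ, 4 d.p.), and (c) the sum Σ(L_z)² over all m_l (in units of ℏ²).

The 3d subshell has l = 2.
For m_l = 1: cos θ = 1/√6, θ ≈ 65.91°.
|L| − L_z,max = (√6 − 2)ℏ ≈ 0.4495ℏ.
Σ m_l² = 10, so Σ(L_z)² = 10 ℏ².

θ(m_l=1) ≈ 65.91°; |L|−L_z,max ≈ 0.4495ℏ; Σ(L_z)² = 10 ℏ²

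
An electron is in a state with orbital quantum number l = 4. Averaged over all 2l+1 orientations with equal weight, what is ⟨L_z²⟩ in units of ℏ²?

m_l ∈ {-4, -3, -2, -1, 0, 1, 2, 3, 4}.
⟨L_z²⟩ = ℏ²·l(l+1)/3 = 6.667ℏ².

⟨L_z²⟩ = 6.667 ℏ²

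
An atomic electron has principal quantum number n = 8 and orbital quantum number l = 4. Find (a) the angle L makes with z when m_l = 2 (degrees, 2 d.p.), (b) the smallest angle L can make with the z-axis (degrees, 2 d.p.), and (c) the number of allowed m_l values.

θ(m_l=2) ≈ 63.43°; θ_min ≈ 26.57°; 9 values

For m_l = 2: cos θ = 2/√20, θ ≈ 63.43°.
cos θ_min = 4/√20, so θ_min ≈ 26.57°.
There are 2l+1 = 9 values of m_l.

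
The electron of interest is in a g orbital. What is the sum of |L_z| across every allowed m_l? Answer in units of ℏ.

G corresponds to l = 4.
m_l ∈ {-4, -3, -2, -1, 0, 1, 2, 3, 4}.
Σ|m_l| = 2(1+2+…+4) = 20.

Σ|L_z| = 20 ℏ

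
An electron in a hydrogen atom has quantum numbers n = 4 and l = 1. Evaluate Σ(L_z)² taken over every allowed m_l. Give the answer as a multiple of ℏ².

Σ(L_z)² = 2 ℏ²

The allowed m_l values are -1, 0, 1.
Summing m² from −1 to 1: Σ m_l² = 2.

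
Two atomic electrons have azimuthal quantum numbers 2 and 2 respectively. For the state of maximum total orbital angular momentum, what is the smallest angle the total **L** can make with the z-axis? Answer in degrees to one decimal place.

By the triangle rule, |l₁ − l₂| ≤ L ≤ l₁ + l₂.
So L can be 0, 1, 2, 3, 4.
The maximum is L = 4, with |L_tot| = ℏ√(4·5) = 2√5 ℏ.
The minimum angle with z is arccos(4/√20) ≈ 26.6°.

θ_min ≈ 26.6°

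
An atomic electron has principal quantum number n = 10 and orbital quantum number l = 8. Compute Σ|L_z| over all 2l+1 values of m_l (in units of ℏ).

m_l ∈ {-8, -7, -6, -5, -4, -3, -2, -1, 0, 1, 2, 3, 4, 5, 6, 7, 8}.
Σ|m_l| = l(l+1) = 72.

Σ|L_z| = 72 ℏ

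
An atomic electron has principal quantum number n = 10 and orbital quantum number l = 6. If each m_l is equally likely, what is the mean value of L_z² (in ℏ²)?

⟨L_z²⟩ = 14 ℏ²

m_l ∈ {-6, -5, -4, -3, -2, -1, 0, 1, 2, 3, 4, 5, 6}.
⟨L_z²⟩ = ℏ²·(Σ m_l²)/(2l+1) = ℏ²·182/13 = 14ℏ².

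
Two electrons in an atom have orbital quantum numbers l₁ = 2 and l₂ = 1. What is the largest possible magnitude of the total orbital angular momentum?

|L_tot|_max = 2√3 ℏ ≈ 3.464ℏ

The total orbital quantum number L ranges from |l₁ − l₂| to l₁ + l₂ in integer steps.
So L can be 1, 2, 3.
The largest magnitude corresponds to L = 3: |L_tot| = ℏ√(3·4) = 2√3 ℏ.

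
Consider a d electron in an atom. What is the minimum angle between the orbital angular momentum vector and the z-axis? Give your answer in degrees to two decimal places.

For a d orbital, l = 2.
|L|² = l(l+1)ℏ² = 6ℏ², so |L| = √6 ℏ.
The smallest angle corresponds to the largest L_z, i.e. m_l = l = 2, giving L_z = 2ℏ.
cos θ_min = 2/√6, so θ_min ≈ 35.26°.

θ_min ≈ 35.26°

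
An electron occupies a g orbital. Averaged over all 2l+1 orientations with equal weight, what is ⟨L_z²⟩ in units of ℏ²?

For a g orbital, l = 4.
m_l runs from −4 to 4, i.e. {-4, -3, -2, -1, 0, 1, 2, 3, 4}.
Average of L_z² over 9 states: 60/9 ℏ² = 6.667 ℏ².

⟨L_z²⟩ = 6.667 ℏ²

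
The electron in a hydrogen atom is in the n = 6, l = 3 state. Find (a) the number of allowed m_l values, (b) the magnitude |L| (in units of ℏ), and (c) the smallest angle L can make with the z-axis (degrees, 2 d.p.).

7 values; |L| = 2√3 ℏ ≈ 3.464ℏ; θ_min ≈ 30.00°

There are 2l+1 = 7 values of m_l.
|L| = ℏ√(3·4) = 2√3 ℏ ≈ 3.464ℏ.
cos θ_min = 3/√12, so θ_min ≈ 30.00°.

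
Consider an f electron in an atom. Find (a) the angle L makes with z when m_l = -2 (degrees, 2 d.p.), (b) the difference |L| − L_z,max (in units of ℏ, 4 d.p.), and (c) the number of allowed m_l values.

θ(m_l=-2) ≈ 125.26°; |L|−L_z,max ≈ 0.4641ℏ; 7 values

For an f orbital, l = 3.
For m_l = -2: cos θ = -2/√12, θ ≈ 125.26°.
|L| − L_z,max = (2√3 − 3)ℏ ≈ 0.4641ℏ.
There are 2l+1 = 7 values of m_l.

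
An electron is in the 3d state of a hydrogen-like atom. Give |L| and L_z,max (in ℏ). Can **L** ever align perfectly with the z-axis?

For 3d, l = 2.
|L| = √6 ℏ ≈ 2.4495ℏ, while L_z,max = lℏ = 2ℏ.
Since |L| > L_z,max, the vector can never point exactly along z; the closest it comes is θ_min = arccos(2/√6) ≈ 35.3°.

No: L_z,max = 2ℏ < |L| = √6 ℏ ≈ 2.449ℏ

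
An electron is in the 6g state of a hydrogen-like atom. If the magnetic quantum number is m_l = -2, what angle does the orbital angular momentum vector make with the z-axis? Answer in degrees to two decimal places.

θ ≈ 116.57°

6g means n = 6, l = 4.
|L| = ℏ√(l(l+1)) = 2√5 ℏ.
L_z = m_l ℏ = −2ℏ.
cos θ = L_z/|L| = -2/√20, so θ ≈ 116.57°.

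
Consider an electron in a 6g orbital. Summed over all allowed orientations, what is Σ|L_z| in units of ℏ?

6g means n = 6, l = 4.
m_l runs from −4 to 4, i.e. {-4, -3, -2, -1, 0, 1, 2, 3, 4}.
Σ|m_l| = l(l+1) = 20.

Σ|L_z| = 20 ℏ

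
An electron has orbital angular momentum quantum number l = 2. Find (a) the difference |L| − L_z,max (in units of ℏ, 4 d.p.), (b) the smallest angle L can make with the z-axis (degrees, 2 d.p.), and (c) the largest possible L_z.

|L| − L_z,max = (√6 − 2)ℏ ≈ 0.4495ℏ.
cos θ_min = 2/√6, so θ_min ≈ 35.26°.
L_z,max = lℏ = 2ℏ.

|L|−L_z,max ≈ 0.4495ℏ; θ_min ≈ 35.26°; L_z,max = 2ℏ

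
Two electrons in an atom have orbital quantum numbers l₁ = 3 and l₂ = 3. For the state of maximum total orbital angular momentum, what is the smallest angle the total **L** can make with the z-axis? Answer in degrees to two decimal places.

By the triangle rule, |l₁ − l₂| ≤ L ≤ l₁ + l₂.
Allowed values: L = 0, 1, 2, 3, 4, 5, 6.
The maximum is L = 6, with |L_tot| = ℏ√(6·7) = √42 ℏ.
The minimum angle with z is arccos(6/√42) ≈ 22.21°.

θ_min ≈ 22.21°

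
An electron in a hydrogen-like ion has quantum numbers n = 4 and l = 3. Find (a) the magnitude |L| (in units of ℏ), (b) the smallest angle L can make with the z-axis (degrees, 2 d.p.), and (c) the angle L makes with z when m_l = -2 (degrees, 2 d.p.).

|L| = 2√3 ℏ ≈ 3.464ℏ; θ_min ≈ 30.00°; θ(m_l=-2) ≈ 125.26°

|L| = ℏ√(3·4) = 2√3 ℏ ≈ 3.464ℏ.
cos θ_min = 3/√12, so θ_min ≈ 30.00°.
For m_l = -2: cos θ = -2/√12, θ ≈ 125.26°.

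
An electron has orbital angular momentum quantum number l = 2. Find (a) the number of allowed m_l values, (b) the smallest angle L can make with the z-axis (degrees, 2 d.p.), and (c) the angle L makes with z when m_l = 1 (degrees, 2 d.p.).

5 values; θ_min ≈ 35.26°; θ(m_l=1) ≈ 65.91°

There are 2l+1 = 5 values of m_l.
cos θ_min = 2/√6, so θ_min ≈ 35.26°.
For m_l = 1: cos θ = 1/√6, θ ≈ 65.91°.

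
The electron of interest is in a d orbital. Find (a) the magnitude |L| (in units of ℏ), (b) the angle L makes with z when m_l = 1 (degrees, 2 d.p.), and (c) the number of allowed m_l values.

For a d orbital, l = 2.
|L| = ℏ√(2·3) = √6 ℏ ≈ 2.449ℏ.
For m_l = 1: cos θ = 1/√6, θ ≈ 65.91°.
There are 2l+1 = 5 values of m_l.

|L| = √6 ℏ ≈ 2.449ℏ; θ(m_l=1) ≈ 65.91°; 5 values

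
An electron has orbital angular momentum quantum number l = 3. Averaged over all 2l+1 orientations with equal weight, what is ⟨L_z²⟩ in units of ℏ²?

The allowed m_l values are -3, -2, -1, 0, 1, 2, 3.
Average of L_z² over 7 states: 28/7 ℏ² = 4 ℏ².

⟨L_z²⟩ = 4 ℏ²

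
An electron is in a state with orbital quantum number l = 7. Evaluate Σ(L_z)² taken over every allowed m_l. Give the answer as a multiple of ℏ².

The allowed m_l values are -7, -6, -5, -4, -3, -2, -1, 0, 1, 2, 3, 4, 5, 6, 7.
Σ m_l² = l(l+1)(2l+1)/3 = 7·8·15/3 = 280.

Σ(L_z)² = 280 ℏ²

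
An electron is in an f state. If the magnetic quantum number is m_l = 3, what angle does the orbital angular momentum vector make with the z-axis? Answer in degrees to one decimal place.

An f state has l = 3.
|L| = ℏ√(l(l+1)) = 2√3 ℏ.
L_z = m_l ℏ = 3ℏ.
cos θ = L_z/|L| = 3/√12, so θ ≈ 30.0°.

θ ≈ 30.0°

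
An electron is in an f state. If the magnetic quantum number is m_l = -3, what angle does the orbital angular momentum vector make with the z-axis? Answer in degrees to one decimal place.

θ ≈ 150.0°

The letter f corresponds to l = 3.
|L| = √(l(l+1)) ℏ = 2√3 ℏ.
L_z = m_l ℏ = −3ℏ.
cos θ = L_z/|L| = -3/√12, so θ ≈ 150.0°.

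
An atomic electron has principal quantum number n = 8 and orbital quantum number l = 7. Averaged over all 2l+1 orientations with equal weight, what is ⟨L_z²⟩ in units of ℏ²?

m_l ∈ {-7, -6, -5, -4, -3, -2, -1, 0, 1, 2, 3, 4, 5, 6, 7}.
⟨L_z²⟩ = ℏ²·(Σ m_l²)/(2l+1) = ℏ²·280/15 = 18.67ℏ².

⟨L_z²⟩ = 18.67 ℏ²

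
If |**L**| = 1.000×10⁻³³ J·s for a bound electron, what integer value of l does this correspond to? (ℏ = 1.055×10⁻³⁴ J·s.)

Dividing by ℏ: |L|/ℏ ≈ 9.479.
Set l(l+1) = 89.85; the integer solution is l = 9.

l = 9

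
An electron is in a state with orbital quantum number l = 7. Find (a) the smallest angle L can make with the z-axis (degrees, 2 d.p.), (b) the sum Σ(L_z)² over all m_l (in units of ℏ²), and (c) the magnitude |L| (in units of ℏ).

θ_min ≈ 20.70°; Σ(L_z)² = 280 ℏ²; |L| = 2√14 ℏ ≈ 7.483ℏ

cos θ_min = 7/√56, so θ_min ≈ 20.70°.
Σ m_l² = 280, so Σ(L_z)² = 280 ℏ².
|L| = ℏ√(7·8) = 2√14 ℏ ≈ 7.483ℏ.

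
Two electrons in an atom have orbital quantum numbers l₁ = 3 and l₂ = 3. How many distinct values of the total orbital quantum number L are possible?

7

Angular momentum addition gives L = |l₁ − l₂|, …, l₁ + l₂.
Allowed values: L = 0, 1, 2, 3, 4, 5, 6.
That is 7 values.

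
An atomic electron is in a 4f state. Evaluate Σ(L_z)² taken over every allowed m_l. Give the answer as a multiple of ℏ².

Σ(L_z)² = 28 ℏ²

4f means n = 4, l = 3.
m_l ∈ {-3, -2, -1, 0, 1, 2, 3}.
Summing m² from −3 to 3: Σ m_l² = 28.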